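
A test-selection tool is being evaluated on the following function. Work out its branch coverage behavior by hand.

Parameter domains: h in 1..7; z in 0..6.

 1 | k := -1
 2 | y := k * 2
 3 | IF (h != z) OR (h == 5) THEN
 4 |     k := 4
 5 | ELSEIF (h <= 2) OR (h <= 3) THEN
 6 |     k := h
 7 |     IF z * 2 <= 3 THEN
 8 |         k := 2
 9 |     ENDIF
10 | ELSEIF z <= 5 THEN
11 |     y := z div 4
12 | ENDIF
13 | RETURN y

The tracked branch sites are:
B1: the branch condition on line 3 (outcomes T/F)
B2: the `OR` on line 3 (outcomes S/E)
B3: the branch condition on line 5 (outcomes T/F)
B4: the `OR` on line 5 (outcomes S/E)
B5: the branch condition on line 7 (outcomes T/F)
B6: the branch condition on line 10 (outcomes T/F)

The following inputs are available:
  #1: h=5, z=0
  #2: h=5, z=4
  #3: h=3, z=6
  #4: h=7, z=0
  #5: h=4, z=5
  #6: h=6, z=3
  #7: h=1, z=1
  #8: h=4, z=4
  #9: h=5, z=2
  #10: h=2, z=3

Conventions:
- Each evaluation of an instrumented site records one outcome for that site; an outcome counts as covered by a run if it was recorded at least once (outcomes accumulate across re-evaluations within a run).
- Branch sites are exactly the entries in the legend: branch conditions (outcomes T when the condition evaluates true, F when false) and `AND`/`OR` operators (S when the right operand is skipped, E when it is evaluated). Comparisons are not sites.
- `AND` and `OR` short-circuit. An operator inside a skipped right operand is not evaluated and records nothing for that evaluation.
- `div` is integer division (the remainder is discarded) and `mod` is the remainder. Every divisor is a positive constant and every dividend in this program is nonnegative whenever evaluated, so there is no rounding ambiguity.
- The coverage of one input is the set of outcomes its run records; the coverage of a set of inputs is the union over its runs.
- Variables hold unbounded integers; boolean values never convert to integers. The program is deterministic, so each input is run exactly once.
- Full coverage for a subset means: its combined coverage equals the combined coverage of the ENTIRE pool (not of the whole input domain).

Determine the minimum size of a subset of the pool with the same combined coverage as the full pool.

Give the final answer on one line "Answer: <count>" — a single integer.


#1 (h=5, z=0) -> B2->S, B1->T; covered: B1=T, B2=S
#2 (h=5, z=4) -> B2->S, B1->T; covered: B1=T, B2=S
#3 (h=3, z=6) -> B2->S, B1->T; covered: B1=T, B2=S
#4 (h=7, z=0) -> B2->S, B1->T; covered: B1=T, B2=S
#5 (h=4, z=5) -> B2->S, B1->T; covered: B1=T, B2=S
#6 (h=6, z=3) -> B2->S, B1->T; covered: B1=T, B2=S
#7 (h=1, z=1) -> B2->E, B1->F, B4->S, B3->T, B5->T; covered: B1=F, B2=E, B3=T, B4=S, B5=T
#8 (h=4, z=4) -> B2->E, B1->F, B4->E, B3->F, B6->T; covered: B1=F, B2=E, B3=F, B4=E, B6=T
#9 (h=5, z=2) -> B2->S, B1->T; covered: B1=T, B2=S
#10 (h=2, z=3) -> B2->S, B1->T; covered: B1=T, B2=S
together the pool reaches 10 outcomes: B1=T, B1=F, B2=S, B2=E, B3=T, B3=F, B4=S, B4=E, B5=T, B6=T
size 1 is not enough: best union over all size-1 subsets is 5/10
size 2 is not enough: best union over all size-2 subsets is 8/10
inputs {1, 7, 8} (size 3) cover everything; no size-3 subset with a lexicographically smaller index list covers all 10
Answer: 3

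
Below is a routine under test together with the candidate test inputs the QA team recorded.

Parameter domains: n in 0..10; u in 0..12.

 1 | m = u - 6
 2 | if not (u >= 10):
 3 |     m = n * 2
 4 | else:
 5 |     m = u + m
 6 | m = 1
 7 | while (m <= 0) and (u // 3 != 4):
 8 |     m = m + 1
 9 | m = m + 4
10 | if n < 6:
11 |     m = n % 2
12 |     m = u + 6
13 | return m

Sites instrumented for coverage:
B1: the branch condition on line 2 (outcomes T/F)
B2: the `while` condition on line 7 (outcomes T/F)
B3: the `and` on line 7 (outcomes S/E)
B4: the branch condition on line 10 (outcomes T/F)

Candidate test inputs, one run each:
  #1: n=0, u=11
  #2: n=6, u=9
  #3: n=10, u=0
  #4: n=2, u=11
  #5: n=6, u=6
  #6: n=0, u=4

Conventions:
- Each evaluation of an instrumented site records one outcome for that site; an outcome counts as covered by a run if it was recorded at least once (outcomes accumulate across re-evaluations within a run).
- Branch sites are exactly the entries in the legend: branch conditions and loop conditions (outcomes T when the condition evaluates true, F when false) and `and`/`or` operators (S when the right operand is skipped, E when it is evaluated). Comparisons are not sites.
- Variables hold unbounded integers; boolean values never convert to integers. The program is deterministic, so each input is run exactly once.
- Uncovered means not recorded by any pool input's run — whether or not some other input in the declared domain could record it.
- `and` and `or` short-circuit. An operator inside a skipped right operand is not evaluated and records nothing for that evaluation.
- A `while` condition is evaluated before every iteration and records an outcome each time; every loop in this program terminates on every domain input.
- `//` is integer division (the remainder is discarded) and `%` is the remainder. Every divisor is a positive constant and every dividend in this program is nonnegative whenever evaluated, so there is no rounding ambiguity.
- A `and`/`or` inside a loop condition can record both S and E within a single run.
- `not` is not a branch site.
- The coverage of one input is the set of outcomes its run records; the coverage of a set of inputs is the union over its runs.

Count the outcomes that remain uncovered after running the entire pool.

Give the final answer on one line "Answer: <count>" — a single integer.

run #1 (n=0, u=11) records B1=F, B2=F, B3=S, B4=T
run #2 (n=6, u=9) records B1=T, B2=F, B3=S, B4=F
run #3 (n=10, u=0) records B1=T, B2=F, B3=S, B4=F
run #4 (n=2, u=11) records B1=F, B2=F, B3=S, B4=T
run #5 (n=6, u=6) records B1=T, B2=F, B3=S, B4=F
run #6 (n=0, u=4) records B1=T, B2=F, B3=S, B4=T
union over the pool: B1=T, B1=F, B2=F, B3=S, B4=T, B4=F
uncovered (2 of 8): B2=T, B3=E

Answer: 2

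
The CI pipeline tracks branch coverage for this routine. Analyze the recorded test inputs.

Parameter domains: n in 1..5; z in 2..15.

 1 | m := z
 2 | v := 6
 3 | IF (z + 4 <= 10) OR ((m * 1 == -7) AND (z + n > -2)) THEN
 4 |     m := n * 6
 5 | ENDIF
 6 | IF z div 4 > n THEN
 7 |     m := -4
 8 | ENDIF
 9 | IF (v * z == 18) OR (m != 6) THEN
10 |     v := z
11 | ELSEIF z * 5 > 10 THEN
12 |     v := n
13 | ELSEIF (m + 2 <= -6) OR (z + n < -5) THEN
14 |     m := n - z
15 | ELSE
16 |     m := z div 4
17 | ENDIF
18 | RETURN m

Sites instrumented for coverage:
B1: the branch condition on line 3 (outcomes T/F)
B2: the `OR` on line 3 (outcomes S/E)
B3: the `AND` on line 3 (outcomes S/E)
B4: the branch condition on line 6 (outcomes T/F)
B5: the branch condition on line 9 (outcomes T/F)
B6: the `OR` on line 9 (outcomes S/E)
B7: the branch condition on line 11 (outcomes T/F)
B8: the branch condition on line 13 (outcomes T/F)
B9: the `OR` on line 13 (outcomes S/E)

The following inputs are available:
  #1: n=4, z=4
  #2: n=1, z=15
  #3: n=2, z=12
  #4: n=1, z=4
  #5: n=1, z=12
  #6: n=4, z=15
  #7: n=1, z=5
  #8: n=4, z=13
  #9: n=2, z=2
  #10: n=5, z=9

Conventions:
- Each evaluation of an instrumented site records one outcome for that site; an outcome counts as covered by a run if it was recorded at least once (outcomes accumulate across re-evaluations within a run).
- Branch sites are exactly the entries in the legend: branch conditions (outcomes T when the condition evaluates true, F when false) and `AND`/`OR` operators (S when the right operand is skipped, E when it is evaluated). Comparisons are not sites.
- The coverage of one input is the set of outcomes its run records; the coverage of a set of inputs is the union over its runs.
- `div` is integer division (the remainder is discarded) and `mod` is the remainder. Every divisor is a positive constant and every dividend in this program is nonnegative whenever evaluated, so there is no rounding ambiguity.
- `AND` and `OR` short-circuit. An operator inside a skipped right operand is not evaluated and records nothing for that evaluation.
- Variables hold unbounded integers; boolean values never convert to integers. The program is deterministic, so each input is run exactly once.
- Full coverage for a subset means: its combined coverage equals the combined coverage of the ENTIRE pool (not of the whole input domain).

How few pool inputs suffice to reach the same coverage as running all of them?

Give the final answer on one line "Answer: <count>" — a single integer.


input #1, n=4, z=4: events B2->S, B1->T, B4->F, B6->E, B5->T; outcomes B1=T, B2=S, B4=F, B5=T, B6=E
input #2, n=1, z=15: events B2->E, B3->S, B1->F, B4->T, B6->E, B5->T; outcomes B1=F, B2=E, B3=S, B4=T, B5=T, B6=E
input #3, n=2, z=12: events B2->E, B3->S, B1->F, B4->T, B6->E, B5->T; outcomes B1=F, B2=E, B3=S, B4=T, B5=T, B6=E
input #4, n=1, z=4: events B2->S, B1->T, B4->F, B6->E, B5->F, B7->T; outcomes B1=T, B2=S, B4=F, B5=F, B6=E, B7=T
input #5, n=1, z=12: events B2->E, B3->S, B1->F, B4->T, B6->E, B5->T; outcomes B1=F, B2=E, B3=S, B4=T, B5=T, B6=E
input #6, n=4, z=15: events B2->E, B3->S, B1->F, B4->F, B6->E, B5->T; outcomes B1=F, B2=E, B3=S, B4=F, B5=T, B6=E
input #7, n=1, z=5: events B2->S, B1->T, B4->F, B6->E, B5->F, B7->T; outcomes B1=T, B2=S, B4=F, B5=F, B6=E, B7=T
input #8, n=4, z=13: events B2->E, B3->S, B1->F, B4->F, B6->E, B5->T; outcomes B1=F, B2=E, B3=S, B4=F, B5=T, B6=E
input #9, n=2, z=2: events B2->S, B1->T, B4->F, B6->E, B5->T; outcomes B1=T, B2=S, B4=F, B5=T, B6=E
input #10, n=5, z=9: events B2->E, B3->S, B1->F, B4->F, B6->E, B5->T; outcomes B1=F, B2=E, B3=S, B4=F, B5=T, B6=E
union over all inputs: B1=T, B1=F, B2=S, B2=E, B3=S, B4=T, B4=F, B5=T, B5=F, B6=E, B7=T (11 outcomes)
size 1 is not enough: best union over all size-1 subsets is 6/11
inputs {2, 4} (size 2) cover everything; no size-2 subset with a lexicographically smaller index list covers all 11
Answer: 2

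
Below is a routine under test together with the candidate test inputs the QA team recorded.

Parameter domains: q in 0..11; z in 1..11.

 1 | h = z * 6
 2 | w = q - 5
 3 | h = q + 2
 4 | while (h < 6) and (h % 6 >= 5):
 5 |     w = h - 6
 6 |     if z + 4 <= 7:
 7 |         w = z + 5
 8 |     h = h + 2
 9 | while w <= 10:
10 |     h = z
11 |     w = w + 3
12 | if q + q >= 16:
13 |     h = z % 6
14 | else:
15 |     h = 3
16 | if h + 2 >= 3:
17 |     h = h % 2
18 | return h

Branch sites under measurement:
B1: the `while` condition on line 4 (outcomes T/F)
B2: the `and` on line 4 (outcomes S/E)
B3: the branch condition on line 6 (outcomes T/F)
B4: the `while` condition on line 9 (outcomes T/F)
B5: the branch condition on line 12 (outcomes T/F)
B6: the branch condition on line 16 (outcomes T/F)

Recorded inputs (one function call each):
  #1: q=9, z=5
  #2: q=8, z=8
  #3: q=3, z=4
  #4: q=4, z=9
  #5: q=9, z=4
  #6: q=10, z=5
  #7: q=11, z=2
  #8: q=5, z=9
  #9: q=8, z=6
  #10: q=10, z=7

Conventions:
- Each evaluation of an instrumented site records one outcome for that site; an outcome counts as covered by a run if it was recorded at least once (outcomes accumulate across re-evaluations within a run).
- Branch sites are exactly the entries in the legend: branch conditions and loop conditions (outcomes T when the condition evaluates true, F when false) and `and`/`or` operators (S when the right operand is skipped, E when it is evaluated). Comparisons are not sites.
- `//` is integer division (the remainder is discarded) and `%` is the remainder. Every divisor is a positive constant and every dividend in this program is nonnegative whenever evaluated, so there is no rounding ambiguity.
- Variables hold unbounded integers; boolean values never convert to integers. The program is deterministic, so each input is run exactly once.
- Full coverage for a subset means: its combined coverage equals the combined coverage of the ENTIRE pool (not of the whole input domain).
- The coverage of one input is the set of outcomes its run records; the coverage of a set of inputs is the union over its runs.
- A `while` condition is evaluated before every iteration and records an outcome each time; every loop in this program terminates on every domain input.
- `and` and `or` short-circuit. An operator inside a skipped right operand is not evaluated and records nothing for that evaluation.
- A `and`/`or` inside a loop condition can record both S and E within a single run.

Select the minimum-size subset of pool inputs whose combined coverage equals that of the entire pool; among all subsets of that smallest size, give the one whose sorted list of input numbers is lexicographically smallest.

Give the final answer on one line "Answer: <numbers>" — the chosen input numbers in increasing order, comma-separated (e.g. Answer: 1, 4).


test 1 (q=9, z=5) fires B2->S, B1->F, B4->T, B4->T, B4->T, B4->F, B5->T, B6->T; hits B1=F, B2=S, B4=T, B4=F, B5=T, B6=T
test 2 (q=8, z=8) fires B2->S, B1->F, B4->T, B4->T, B4->T, B4->F, B5->T, B6->T; hits B1=F, B2=S, B4=T, B4=F, B5=T, B6=T
test 3 (q=3, z=4) fires B2->E, B1->T, B3->F, B2->S, B1->F, B4->T, B4->T, B4->T, B4->T, B4->F, B5->F, B6->T; hits B1=T, B1=F, B2=S, B2=E, B3=F, B4=T, B4=F, B5=F, B6=T
test 4 (q=4, z=9) fires B2->S, B1->F, B4->T, B4->T, B4->T, B4->T, B4->F, B5->F, B6->T; hits B1=F, B2=S, B4=T, B4=F, B5=F, B6=T
test 5 (q=9, z=4) fires B2->S, B1->F, B4->T, B4->T, B4->T, B4->F, B5->T, B6->T; hits B1=F, B2=S, B4=T, B4=F, B5=T, B6=T
test 6 (q=10, z=5) fires B2->S, B1->F, B4->T, B4->T, B4->F, B5->T, B6->T; hits B1=F, B2=S, B4=T, B4=F, B5=T, B6=T
test 7 (q=11, z=2) fires B2->S, B1->F, B4->T, B4->T, B4->F, B5->T, B6->T; hits B1=F, B2=S, B4=T, B4=F, B5=T, B6=T
test 8 (q=5, z=9) fires B2->S, B1->F, B4->T, B4->T, B4->T, B4->T, B4->F, B5->F, B6->T; hits B1=F, B2=S, B4=T, B4=F, B5=F, B6=T
test 9 (q=8, z=6) fires B2->S, B1->F, B4->T, B4->T, B4->T, B4->F, B5->T, B6->F; hits B1=F, B2=S, B4=T, B4=F, B5=T, B6=F
test 10 (q=10, z=7) fires B2->S, B1->F, B4->T, B4->T, B4->F, B5->T, B6->T; hits B1=F, B2=S, B4=T, B4=F, B5=T, B6=T
union over all inputs: B1=T, B1=F, B2=S, B2=E, B3=F, B4=T, B4=F, B5=T, B5=F, B6=T, B6=F (11 outcomes)
checked all size-1 subsets: none covers 11 outcomes (max 9/11)
inputs {3, 9} (size 2) cover everything; no size-2 subset with a lexicographically smaller index list covers all 11
Answer: 3, 9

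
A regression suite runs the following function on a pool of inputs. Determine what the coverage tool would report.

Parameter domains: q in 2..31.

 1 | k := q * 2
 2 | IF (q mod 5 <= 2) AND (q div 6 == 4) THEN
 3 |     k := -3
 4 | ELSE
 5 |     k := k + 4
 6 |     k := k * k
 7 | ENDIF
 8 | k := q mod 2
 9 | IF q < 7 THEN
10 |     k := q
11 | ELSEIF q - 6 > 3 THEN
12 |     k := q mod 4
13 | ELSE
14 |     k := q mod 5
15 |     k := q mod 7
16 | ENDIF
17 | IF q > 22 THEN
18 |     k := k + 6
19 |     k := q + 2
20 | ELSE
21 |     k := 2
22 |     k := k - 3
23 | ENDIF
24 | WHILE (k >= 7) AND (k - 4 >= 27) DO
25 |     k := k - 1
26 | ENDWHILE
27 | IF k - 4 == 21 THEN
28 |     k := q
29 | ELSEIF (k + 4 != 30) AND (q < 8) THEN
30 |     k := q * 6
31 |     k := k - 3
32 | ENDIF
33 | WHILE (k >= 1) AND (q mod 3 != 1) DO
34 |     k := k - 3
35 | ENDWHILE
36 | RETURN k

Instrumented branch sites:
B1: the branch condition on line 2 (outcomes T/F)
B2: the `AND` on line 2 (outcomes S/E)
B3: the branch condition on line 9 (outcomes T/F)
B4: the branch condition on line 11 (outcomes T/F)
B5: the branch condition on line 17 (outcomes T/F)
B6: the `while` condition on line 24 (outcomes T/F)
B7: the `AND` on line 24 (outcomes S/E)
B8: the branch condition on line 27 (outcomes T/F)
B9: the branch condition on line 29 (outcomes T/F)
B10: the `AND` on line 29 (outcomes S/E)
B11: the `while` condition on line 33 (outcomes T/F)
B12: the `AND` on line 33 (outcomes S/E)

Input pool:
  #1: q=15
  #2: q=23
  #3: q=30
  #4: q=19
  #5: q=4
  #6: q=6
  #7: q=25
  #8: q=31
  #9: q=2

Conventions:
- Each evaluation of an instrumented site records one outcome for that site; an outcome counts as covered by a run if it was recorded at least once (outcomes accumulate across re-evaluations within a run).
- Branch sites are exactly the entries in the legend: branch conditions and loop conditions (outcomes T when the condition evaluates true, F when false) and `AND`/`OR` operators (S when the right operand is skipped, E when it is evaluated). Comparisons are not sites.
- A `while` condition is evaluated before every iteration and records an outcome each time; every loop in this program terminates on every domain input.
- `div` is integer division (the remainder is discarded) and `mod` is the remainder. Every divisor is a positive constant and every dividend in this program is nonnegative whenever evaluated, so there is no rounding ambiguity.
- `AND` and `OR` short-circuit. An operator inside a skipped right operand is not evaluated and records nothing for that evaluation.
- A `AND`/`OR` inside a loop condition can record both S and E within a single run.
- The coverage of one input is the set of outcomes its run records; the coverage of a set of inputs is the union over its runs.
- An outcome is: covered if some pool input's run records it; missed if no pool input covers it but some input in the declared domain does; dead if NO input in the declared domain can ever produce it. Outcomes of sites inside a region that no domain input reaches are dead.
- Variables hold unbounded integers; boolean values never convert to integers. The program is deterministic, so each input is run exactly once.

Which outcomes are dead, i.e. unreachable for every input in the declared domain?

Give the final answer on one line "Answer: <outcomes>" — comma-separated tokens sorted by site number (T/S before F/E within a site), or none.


running all 30 domain inputs and tallying outcomes:
  reachable outcomes have witnesses, e.g. B1=T (e.g. q=25), B1=F (e.g. q=2), B2=S (e.g. q=3), B2=E (e.g. q=2)
Answer: none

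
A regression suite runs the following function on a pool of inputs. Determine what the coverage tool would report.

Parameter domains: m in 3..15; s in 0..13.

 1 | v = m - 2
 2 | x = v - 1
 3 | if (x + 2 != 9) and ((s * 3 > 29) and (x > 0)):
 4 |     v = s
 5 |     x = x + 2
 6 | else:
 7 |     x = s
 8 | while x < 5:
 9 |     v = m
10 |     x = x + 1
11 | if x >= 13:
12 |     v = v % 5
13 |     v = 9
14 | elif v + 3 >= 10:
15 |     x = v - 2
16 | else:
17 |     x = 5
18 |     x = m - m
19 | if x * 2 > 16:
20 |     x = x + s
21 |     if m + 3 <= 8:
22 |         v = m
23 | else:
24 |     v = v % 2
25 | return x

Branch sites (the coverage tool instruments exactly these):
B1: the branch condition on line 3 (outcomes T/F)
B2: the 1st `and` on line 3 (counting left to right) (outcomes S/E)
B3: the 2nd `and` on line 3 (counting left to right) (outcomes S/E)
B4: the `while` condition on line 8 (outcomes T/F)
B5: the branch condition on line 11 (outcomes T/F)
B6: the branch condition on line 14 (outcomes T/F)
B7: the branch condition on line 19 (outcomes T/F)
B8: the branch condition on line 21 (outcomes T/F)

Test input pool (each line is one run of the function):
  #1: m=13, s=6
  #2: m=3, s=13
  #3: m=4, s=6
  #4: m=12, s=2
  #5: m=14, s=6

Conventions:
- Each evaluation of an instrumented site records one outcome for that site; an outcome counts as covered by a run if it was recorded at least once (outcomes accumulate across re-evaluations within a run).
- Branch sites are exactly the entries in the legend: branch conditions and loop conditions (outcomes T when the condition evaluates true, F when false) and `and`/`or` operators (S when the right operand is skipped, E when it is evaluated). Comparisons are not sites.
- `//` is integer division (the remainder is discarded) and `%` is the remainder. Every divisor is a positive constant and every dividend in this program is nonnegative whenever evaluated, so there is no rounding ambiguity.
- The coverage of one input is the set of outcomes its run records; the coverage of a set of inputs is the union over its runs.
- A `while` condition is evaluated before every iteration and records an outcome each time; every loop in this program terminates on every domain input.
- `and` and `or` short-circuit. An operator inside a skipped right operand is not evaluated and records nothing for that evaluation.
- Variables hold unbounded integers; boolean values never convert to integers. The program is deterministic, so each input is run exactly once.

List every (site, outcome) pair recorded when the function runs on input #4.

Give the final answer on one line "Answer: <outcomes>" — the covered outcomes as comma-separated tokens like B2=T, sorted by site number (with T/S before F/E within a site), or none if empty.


Tracing the run of input #4 (m=12, s=2):
  B2->E, B3->S, B1->F, B4->T, B4->T, B4->T, B4->F, B5->F, B6->T, B7->T
  B8->F
as a set, this run covers: B1=F, B2=E, B3=S, B4=T, B4=F, B5=F, B6=T, B7=T, B8=F
Answer: B1=F, B2=E, B3=S, B4=T, B4=F, B5=F, B6=T, B7=T, B8=F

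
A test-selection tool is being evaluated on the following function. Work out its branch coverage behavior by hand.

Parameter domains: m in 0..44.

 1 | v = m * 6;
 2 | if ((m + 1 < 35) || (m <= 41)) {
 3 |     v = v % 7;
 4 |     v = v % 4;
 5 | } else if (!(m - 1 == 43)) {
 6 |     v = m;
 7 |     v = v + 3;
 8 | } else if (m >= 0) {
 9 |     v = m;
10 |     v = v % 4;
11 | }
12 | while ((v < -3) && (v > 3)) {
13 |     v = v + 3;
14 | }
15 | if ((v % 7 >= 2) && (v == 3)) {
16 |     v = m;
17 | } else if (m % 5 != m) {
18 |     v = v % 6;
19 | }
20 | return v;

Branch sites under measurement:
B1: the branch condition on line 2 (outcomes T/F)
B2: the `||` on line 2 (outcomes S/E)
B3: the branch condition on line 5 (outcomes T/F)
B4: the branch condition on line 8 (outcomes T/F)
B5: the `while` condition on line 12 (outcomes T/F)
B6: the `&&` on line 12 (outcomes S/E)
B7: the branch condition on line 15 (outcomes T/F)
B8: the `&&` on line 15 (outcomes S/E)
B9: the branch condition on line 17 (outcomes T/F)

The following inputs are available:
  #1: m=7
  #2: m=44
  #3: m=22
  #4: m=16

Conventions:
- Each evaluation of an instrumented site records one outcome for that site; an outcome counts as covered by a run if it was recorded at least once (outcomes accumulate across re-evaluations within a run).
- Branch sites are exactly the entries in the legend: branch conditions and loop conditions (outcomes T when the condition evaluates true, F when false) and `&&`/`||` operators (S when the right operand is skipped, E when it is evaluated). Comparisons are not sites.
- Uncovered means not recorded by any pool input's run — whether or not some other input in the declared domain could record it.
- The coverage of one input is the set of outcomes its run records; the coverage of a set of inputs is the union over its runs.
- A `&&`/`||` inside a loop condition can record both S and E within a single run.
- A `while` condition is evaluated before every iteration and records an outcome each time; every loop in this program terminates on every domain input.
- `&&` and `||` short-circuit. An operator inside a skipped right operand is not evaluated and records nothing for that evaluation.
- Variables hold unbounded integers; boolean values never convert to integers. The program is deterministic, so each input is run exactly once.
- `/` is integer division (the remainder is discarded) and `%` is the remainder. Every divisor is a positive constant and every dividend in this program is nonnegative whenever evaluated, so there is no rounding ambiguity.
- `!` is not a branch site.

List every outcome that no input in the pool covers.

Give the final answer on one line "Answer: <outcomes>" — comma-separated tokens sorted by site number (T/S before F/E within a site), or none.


run #1 (m=7) runs B2->S, B1->T, B6->S, B5->F, B8->S, B7->F, B9->T; records B1=T, B2=S, B5=F, B6=S, B7=F, B8=S, B9=T
run #2 (m=44) runs B2->E, B1->F, B3->F, B4->T, B6->S, B5->F, B8->S, B7->F, B9->T; records B1=F, B2=E, B3=F, B4=T, B5=F, B6=S, B7=F, B8=S, B9=T
run #3 (m=22) runs B2->S, B1->T, B6->S, B5->F, B8->E, B7->F, B9->T; records B1=T, B2=S, B5=F, B6=S, B7=F, B8=E, B9=T
run #4 (m=16) runs B2->S, B1->T, B6->S, B5->F, B8->S, B7->F, B9->T; records B1=T, B2=S, B5=F, B6=S, B7=F, B8=S, B9=T
union over the pool: B1=T, B1=F, B2=S, B2=E, B3=F, B4=T, B5=F, B6=S, B7=F, B8=S, B8=E, B9=T
uncovered (6 of 18): B3=T, B4=F, B5=T, B6=E, B7=T, B9=F
Answer: B3=T, B4=F, B5=T, B6=E, B7=T, B9=F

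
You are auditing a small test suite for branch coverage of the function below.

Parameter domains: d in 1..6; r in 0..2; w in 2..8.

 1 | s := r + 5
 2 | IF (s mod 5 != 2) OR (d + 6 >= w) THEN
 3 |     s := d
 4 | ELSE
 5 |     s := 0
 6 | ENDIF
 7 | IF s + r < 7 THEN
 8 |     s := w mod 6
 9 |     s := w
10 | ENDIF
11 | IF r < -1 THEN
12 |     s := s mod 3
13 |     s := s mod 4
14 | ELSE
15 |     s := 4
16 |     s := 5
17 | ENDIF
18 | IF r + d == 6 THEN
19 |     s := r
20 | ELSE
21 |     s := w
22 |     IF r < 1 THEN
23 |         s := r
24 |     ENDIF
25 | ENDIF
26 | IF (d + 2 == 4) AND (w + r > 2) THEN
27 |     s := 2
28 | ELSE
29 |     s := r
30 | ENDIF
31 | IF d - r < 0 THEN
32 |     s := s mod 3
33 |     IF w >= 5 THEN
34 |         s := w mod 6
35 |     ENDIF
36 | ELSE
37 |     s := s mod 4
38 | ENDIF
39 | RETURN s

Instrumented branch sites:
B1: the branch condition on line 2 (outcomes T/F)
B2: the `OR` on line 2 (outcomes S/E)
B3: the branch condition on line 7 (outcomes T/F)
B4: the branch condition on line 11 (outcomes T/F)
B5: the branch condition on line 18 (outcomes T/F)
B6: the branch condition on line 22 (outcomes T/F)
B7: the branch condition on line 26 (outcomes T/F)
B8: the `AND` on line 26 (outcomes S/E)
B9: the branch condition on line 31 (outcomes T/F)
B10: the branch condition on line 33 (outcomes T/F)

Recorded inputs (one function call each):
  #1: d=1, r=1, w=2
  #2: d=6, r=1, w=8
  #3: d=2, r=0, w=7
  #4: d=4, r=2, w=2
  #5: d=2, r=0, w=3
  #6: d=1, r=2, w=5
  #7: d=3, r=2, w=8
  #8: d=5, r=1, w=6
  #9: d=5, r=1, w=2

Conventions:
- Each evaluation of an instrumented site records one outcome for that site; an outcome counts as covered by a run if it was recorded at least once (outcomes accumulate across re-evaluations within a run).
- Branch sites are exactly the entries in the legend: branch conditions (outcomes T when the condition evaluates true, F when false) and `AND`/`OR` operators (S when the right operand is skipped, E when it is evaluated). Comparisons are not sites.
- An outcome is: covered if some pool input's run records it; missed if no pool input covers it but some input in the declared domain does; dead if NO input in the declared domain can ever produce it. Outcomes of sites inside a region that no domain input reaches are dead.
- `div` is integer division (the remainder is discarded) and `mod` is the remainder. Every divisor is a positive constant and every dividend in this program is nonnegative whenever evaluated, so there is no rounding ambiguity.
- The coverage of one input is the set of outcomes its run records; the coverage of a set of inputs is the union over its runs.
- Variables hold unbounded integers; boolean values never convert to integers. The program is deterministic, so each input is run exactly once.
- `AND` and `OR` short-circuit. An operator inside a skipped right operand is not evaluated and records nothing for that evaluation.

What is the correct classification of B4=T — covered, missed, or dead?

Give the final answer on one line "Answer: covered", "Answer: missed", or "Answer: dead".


no pool input records B4=T
checking all 126 inputs in the declared domain: B4=T is never recorded -> dead
Answer: dead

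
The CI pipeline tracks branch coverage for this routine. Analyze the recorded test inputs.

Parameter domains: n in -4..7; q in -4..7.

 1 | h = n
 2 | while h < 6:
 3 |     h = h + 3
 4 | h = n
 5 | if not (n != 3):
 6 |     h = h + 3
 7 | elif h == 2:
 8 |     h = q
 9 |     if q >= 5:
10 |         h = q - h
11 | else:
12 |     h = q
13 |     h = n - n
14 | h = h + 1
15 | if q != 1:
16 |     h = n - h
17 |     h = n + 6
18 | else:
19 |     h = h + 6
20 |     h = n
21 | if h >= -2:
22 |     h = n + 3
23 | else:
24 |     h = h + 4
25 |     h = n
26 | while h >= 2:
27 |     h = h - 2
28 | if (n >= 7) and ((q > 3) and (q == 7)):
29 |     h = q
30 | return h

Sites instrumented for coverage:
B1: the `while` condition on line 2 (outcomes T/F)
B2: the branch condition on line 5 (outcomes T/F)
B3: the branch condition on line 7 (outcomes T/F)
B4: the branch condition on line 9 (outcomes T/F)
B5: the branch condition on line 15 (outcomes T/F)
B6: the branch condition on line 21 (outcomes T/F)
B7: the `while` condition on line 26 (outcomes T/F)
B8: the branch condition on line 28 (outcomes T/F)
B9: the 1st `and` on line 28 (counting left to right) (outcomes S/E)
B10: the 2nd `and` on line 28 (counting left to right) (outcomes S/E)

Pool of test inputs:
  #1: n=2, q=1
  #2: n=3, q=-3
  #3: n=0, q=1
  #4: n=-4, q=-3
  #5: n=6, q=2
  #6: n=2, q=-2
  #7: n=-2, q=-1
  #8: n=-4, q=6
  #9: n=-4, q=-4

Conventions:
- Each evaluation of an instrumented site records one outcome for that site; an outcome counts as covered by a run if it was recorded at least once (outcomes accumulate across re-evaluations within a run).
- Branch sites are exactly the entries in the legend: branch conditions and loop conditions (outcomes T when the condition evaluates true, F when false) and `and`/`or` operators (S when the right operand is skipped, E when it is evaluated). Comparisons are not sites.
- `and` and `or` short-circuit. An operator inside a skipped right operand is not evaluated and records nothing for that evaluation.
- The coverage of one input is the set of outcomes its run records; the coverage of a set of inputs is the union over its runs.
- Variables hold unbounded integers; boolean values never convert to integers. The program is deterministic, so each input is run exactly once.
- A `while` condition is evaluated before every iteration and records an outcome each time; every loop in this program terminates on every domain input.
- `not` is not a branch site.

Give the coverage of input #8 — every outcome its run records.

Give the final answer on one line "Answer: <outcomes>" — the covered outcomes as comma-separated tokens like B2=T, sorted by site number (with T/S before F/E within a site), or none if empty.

Event log for input #8 (n=-4, q=6):
  B1->T, B1->T, B1->T, B1->T, B1->F, B2->F, B3->F, B5->T, B6->T, B7->F
  B9->S, B8->F
deduplicating events, the covered set is: B1=T, B1=F, B2=F, B3=F, B5=T, B6=T, B7=F, B8=F, B9=S

Answer: B1=T, B1=F, B2=F, B3=F, B5=T, B6=T, B7=F, B8=F, B9=S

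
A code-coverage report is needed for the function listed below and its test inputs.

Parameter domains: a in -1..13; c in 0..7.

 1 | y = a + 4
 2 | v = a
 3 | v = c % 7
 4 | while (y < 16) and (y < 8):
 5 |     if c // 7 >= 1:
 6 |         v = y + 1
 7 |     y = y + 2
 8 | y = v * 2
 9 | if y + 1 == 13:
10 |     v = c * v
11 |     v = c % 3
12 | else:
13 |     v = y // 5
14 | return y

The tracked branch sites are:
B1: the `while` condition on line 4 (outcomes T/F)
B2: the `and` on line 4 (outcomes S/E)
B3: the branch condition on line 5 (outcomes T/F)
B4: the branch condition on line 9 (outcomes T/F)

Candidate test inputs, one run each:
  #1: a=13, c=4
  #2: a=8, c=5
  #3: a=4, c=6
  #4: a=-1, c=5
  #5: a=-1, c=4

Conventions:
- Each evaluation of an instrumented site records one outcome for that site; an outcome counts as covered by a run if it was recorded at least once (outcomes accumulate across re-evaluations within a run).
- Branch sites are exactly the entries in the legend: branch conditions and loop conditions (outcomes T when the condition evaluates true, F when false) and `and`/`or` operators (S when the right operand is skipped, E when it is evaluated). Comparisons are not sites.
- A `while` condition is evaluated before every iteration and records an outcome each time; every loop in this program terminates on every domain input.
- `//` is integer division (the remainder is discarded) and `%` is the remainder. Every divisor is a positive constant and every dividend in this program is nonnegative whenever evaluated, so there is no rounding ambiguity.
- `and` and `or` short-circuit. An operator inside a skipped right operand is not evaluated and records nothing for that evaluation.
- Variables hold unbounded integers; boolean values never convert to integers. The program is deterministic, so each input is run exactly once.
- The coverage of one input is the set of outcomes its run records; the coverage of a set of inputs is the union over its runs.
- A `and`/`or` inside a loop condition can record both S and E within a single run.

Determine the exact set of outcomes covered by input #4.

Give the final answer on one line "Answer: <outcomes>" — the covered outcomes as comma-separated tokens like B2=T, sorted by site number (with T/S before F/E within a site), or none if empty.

Event log for input #4 (a=-1, c=5):
  B2->E, B1->T, B3->F, B2->E, B1->T, B3->F, B2->E, B1->T, B3->F, B2->E
  B1->F, B4->F
deduplicating events, the covered set is: B1=T, B1=F, B2=E, B3=F, B4=F

Answer: B1=T, B1=F, B2=E, B3=F, B4=F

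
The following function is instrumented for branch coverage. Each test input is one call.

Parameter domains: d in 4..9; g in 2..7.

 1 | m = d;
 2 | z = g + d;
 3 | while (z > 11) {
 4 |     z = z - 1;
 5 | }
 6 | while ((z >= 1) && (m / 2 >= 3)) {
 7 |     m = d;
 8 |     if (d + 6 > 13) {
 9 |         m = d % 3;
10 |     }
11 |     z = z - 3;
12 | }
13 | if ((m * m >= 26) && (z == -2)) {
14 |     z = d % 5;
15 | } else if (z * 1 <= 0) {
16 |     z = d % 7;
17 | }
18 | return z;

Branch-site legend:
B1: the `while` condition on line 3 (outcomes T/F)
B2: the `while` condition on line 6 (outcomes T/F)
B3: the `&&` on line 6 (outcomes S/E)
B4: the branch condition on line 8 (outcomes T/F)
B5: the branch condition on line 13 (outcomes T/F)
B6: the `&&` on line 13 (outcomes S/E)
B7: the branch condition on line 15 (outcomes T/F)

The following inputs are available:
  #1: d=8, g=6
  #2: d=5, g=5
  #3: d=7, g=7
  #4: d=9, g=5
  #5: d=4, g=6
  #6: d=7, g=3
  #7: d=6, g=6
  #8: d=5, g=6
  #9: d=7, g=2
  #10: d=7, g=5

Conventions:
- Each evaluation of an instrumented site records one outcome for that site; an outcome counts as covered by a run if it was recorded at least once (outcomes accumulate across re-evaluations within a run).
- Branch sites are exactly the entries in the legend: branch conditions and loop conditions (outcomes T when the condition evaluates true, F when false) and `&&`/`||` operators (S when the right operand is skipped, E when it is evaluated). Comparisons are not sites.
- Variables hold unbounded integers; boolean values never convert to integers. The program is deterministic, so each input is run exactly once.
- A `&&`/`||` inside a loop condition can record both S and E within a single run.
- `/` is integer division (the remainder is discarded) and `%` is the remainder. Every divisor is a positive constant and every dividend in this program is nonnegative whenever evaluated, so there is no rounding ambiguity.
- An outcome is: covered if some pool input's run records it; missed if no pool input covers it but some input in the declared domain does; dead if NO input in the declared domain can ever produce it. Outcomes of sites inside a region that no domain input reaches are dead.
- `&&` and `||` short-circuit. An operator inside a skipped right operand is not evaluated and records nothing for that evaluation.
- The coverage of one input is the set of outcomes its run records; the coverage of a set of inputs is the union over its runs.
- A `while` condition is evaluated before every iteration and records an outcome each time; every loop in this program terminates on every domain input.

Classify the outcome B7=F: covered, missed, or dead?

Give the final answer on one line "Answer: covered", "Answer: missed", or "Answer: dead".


B7=F is recorded by pool input(s) 1, 2, 4, 5, 8 -> covered
Answer: covered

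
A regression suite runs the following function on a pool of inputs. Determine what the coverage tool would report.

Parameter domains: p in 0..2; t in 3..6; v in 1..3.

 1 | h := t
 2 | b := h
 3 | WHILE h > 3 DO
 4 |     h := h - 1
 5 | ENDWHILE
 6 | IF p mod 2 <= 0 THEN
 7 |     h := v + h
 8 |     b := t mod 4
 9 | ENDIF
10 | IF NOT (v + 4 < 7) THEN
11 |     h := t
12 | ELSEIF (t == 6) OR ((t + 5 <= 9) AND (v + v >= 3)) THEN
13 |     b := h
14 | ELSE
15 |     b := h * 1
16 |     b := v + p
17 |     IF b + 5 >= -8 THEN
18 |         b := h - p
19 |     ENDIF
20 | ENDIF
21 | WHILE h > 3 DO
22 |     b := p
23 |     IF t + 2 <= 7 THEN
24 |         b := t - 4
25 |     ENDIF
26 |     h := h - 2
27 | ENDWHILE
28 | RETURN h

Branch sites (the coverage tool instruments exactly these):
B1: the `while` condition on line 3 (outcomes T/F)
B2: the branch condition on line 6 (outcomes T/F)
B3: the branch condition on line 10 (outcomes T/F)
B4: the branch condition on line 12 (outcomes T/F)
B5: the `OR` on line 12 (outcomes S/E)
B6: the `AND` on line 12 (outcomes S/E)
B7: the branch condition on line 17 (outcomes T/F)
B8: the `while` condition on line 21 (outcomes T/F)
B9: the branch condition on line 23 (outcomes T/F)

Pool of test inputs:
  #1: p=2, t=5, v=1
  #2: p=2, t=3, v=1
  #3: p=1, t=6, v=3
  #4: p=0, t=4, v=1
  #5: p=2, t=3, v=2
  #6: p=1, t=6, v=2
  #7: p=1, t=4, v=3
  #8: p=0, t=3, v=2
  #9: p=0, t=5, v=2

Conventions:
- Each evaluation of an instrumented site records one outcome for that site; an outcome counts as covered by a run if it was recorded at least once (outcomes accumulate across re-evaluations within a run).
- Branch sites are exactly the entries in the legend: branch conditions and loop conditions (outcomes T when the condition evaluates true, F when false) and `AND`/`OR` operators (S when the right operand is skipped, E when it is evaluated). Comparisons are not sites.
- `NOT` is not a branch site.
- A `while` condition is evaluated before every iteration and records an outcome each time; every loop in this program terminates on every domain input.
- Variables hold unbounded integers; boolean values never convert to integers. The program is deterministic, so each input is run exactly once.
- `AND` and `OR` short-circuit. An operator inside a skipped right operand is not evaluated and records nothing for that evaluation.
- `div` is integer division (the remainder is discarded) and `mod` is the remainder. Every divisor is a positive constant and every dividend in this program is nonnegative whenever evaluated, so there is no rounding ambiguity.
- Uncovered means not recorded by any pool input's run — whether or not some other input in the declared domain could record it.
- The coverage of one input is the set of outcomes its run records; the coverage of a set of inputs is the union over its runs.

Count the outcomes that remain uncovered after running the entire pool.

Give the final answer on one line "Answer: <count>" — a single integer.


input #1, p=2, t=5, v=1: events B1->T, B1->T, B1->F, B2->T, B3->F, B5->E, B6->S, B4->F, B7->T, B8->T, B9->T, B8->F; outcomes B1=T, B1=F, B2=T, B3=F, B4=F, B5=E, B6=S, B7=T, B8=T, B8=F, B9=T
input #2, p=2, t=3, v=1: events B1->F, B2->T, B3->F, B5->E, B6->E, B4->F, B7->T, B8->T, B9->T, B8->F; outcomes B1=F, B2=T, B3=F, B4=F, B5=E, B6=E, B7=T, B8=T, B8=F, B9=T
input #3, p=1, t=6, v=3: events B1->T, B1->T, B1->T, B1->F, B2->F, B3->T, B8->T, B9->F, B8->T, B9->F, B8->F; outcomes B1=T, B1=F, B2=F, B3=T, B8=T, B8=F, B9=F
input #4, p=0, t=4, v=1: events B1->T, B1->F, B2->T, B3->F, B5->E, B6->E, B4->F, B7->T, B8->T, B9->T, B8->F; outcomes B1=T, B1=F, B2=T, B3=F, B4=F, B5=E, B6=E, B7=T, B8=T, B8=F, B9=T
input #5, p=2, t=3, v=2: events B1->F, B2->T, B3->F, B5->E, B6->E, B4->T, B8->T, B9->T, B8->F; outcomes B1=F, B2=T, B3=F, B4=T, B5=E, B6=E, B8=T, B8=F, B9=T
input #6, p=1, t=6, v=2: events B1->T, B1->T, B1->T, B1->F, B2->F, B3->F, B5->S, B4->T, B8->F; outcomes B1=T, B1=F, B2=F, B3=F, B4=T, B5=S, B8=F
input #7, p=1, t=4, v=3: events B1->T, B1->F, B2->F, B3->T, B8->T, B9->T, B8->F; outcomes B1=T, B1=F, B2=F, B3=T, B8=T, B8=F, B9=T
input #8, p=0, t=3, v=2: events B1->F, B2->T, B3->F, B5->E, B6->E, B4->T, B8->T, B9->T, B8->F; outcomes B1=F, B2=T, B3=F, B4=T, B5=E, B6=E, B8=T, B8=F, B9=T
input #9, p=0, t=5, v=2: events B1->T, B1->T, B1->F, B2->T, B3->F, B5->E, B6->S, B4->F, B7->T, B8->T, B9->T, B8->F; outcomes B1=T, B1=F, B2=T, B3=F, B4=F, B5=E, B6=S, B7=T, B8=T, B8=F, B9=T
union over the pool: B1=T, B1=F, B2=T, B2=F, B3=T, B3=F, B4=T, B4=F, B5=S, B5=E, B6=S, B6=E, B7=T, B8=T, B8=F, B9=T, B9=F
uncovered (1 of 18): B7=F
Answer: 1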